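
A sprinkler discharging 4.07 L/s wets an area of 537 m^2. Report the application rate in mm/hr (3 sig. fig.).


Approach: apply the application rate relation, rate = (Q/A)*3600.
rate = (4.07 / 537) * 3600 = 27.3 mm/hr
Therefore the application rate = 27.3 mm/hr.


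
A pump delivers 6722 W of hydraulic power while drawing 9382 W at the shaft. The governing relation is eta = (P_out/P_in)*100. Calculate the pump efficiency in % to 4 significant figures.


eta = (6722 / 9382) * 100 = 71.65 %
Therefore the pump efficiency = 71.65 %.


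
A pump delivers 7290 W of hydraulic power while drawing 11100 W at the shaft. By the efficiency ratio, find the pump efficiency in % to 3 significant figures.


Approach: apply the efficiency ratio, eta = (P_out/P_in)*100.
eta = (7290 / 11100) * 100 = 65.7 %
Therefore the pump efficiency = 65.7 %.


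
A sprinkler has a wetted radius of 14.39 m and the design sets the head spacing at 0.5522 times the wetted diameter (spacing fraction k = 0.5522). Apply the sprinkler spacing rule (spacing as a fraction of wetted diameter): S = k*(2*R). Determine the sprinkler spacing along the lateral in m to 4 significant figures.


S = 0.5522 * (2 * 14.39) = 15.89 m
Therefore the sprinkler spacing along the lateral = 15.89 m.


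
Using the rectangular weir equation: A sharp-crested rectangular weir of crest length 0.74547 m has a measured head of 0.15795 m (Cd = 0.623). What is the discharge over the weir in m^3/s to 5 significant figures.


Approach: apply the rectangular weir equation, Q = (2/3)*Cd*L*sqrt(2g)*H^1.5.
Q = (2/3)*0.623*0.74547*sqrt(2*9.81)*0.15795^1.5 = 0.086091 m^3/s
Therefore the discharge over the weir = 0.086091 m^3/s.


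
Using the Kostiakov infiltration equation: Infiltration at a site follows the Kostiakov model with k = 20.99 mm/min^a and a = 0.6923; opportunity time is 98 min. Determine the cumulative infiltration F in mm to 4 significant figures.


Approach: apply the Kostiakov infiltration equation, F = k*t^a.
F = 20.99 * 98^0.6923 = 501.8 mm
Therefore the cumulative infiltration F = 501.8 mm.


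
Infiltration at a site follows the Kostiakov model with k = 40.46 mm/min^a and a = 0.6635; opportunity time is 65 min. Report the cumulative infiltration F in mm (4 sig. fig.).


Approach: apply the Kostiakov infiltration equation, F = k*t^a.
F = 40.46 * 65^0.6635 = 645.5 mm
Therefore the cumulative infiltration F = 645.5 mm.


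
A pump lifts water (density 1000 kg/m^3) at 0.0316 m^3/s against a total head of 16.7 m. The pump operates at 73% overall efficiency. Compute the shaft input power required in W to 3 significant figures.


Approach: apply hydraulic power then efficiency conversion, P = rho*g*Q*H; P_in = P/eta.
Step 1 — hydraulic power (P = rho*g*Q*H):
  P = 1000 * 9.81 * 0.0316 * 16.7 = 5176.9 W
Step 2 — input power: P_in = P/eta = 5176.9 / 0.73 = 7090 W
Therefore the shaft input power required = 7090 W.


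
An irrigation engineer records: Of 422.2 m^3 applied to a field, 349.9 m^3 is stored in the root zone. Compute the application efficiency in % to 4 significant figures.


Approach: apply the application efficiency ratio, Ea = (stored/applied)*100.
Ea = (349.9/422.2)*100 = 82.88 %
Therefore the application efficiency = 82.88 %.


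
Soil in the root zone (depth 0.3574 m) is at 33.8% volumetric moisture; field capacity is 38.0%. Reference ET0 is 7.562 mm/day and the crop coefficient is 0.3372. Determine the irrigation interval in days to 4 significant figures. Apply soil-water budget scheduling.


Approach: apply soil-water budget scheduling, SMD = (FC-theta)/100*depth*1000; ETc = ET0*Kc; interval = SMD/ETc.
Step 1 — soil moisture deficit:
  SMD = (38.0 - 33.8)/100 * 0.3574 * 1000 = 15.0108 mm
Step 2 — daily crop ET (ETc = ET0*Kc):
  ETc = 7.562 * 0.3372 = 2.54991 mm/day
Step 3 — irrigation interval (SMD/ETc):
  interval = 15.0108 / 2.54991 = 5.887 days
Therefore the irrigation interval = 5.887 days.


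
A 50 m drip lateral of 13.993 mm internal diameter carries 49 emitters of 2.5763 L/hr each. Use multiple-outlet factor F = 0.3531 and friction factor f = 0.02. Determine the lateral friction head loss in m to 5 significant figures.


Approach: apply Darcy-Weisbach with the multiple-outlet F-factor, Q = n*q/(3600*1000) m^3/s; v = Q/A; hf = F*f*(L/D)*(v^2/(2g)).
Q = 49*2.5763/(3600*1000) = 3.506631e-05 m^3/s
A = pi*(13.993e-3/2)^2 = 1.537841e-04 m^2, so v = Q/A = 0.2280229 m/s
hf = 0.3531*0.02*(50/0.013993)*(0.2280229^2/(2*9.81)) = 0.066872 m
Therefore the lateral friction head loss = 0.066872 m.


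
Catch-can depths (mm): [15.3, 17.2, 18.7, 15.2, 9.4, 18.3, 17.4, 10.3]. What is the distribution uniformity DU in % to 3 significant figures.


Approach: apply the low-quarter distribution uniformity, DU = (mean of lowest quarter of readings / overall mean)*100.
sorted lowest 2 of 8: [9.4, 10.3] -> mean = 9.8500 mm
overall mean = 15.225 mm
DU = (9.8500/15.225)*100 = 64.7 %
Therefore the distribution uniformity DU = 64.7 %.


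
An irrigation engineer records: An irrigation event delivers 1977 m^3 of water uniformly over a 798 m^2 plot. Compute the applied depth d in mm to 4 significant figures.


Approach: apply depth from volume over area, d = (V/A)*1000.
d = (1977 / 798) * 1000 = 2477 mm
Therefore the applied depth d = 2477 mm.


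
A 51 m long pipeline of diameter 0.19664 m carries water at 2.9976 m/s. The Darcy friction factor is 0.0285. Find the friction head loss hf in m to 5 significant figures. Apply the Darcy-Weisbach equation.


Approach: apply the Darcy-Weisbach equation, hf = f*(L/D)*(v^2/(2g)).
hf = 0.0285 * (51/0.19664) * (2.9976^2 / (2*9.81))
hf = 3.3853 m
Therefore the friction head loss hf = 3.3853 m.


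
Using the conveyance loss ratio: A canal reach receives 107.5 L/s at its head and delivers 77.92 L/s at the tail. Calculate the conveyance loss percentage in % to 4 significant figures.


Approach: apply the conveyance loss ratio, loss% = ((Q_head - Q_tail)/Q_head)*100.
loss = ((107.5 - 77.92)/107.5)*100 = 27.52 %
Therefore the conveyance loss percentage = 27.52 %.


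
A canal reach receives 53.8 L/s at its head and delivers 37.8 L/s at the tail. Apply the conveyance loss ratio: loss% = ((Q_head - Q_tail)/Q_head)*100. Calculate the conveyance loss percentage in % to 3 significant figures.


loss = ((53.8 - 37.8)/53.8)*100 = 29.7 %
Therefore the conveyance loss percentage = 29.7 %.


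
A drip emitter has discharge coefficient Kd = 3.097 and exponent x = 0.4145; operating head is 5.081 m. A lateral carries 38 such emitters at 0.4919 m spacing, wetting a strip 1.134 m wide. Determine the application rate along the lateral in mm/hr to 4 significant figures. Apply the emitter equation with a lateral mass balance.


Approach: apply the emitter equation with a lateral mass balance, q = Kd*h^x; Q = n*q; rate = Q/(n*spacing*width).
Step 1 — single emitter flow (q = Kd*h^x):
  q = 3.097 * 5.081^0.4145 = 6.07515 L/hr
Step 2 — total lateral flow: Q = 38 * 6.07515 = 230.856 L/hr
Step 3 — wetted area: A = 38 * 0.4919 * 1.134 = 21.1970 m^2
Step 4 — application rate: Q/A = 230.856/21.1970 = 10.89 mm/hr
Therefore the application rate along the lateral = 10.89 mm/hr.


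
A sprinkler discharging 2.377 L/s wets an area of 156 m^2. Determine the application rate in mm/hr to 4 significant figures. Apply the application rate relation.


Approach: apply the application rate relation, rate = (Q/A)*3600.
rate = (2.377 / 156) * 3600 = 54.85 mm/hr
Therefore the application rate = 54.85 mm/hr.


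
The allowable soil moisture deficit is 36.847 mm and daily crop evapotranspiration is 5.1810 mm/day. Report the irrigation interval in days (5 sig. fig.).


Approach: apply the irrigation interval relation, interval = SMD / ETc.
interval = 36.847 / 5.1810 = 7.1119 days
Therefore the irrigation interval = 7.1119 days.


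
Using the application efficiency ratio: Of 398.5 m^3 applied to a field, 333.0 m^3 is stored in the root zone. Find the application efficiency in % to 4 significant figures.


Approach: apply the application efficiency ratio, Ea = (stored/applied)*100.
Ea = (333.0/398.5)*100 = 83.56 %
Therefore the application efficiency = 83.56 %.


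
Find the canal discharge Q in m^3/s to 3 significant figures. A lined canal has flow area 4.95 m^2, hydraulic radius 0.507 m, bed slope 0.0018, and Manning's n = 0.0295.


Approach: apply Manning's equation, Q = (1/n)*A*R^(2/3)*S^(1/2).
Q = (1/0.0295) * 4.95 * 0.507^(2/3) * 0.0018^(1/2) = 4.53 m^3/s
Therefore the canal discharge Q = 4.53 m^3/s.


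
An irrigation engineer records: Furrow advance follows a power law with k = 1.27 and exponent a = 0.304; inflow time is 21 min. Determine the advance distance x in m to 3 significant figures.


Approach: apply the power-law advance function, x = k*t^a.
x = 1.27 * 21^0.304 = 3.20 m
Therefore the advance distance x = 3.20 m.


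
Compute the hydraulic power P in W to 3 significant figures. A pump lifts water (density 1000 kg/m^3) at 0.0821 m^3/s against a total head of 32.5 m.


Approach: apply the hydraulic power relation, P = rho*g*Q*H.
P = 1000 * 9.81 * 0.0821 * 32.5 = 26200 W
Therefore the hydraulic power P = 26200 W.


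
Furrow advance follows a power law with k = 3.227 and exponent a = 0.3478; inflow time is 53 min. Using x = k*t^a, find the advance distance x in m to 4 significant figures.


x = 3.227 * 53^0.3478 = 12.84 m
Therefore the advance distance x = 12.84 m.


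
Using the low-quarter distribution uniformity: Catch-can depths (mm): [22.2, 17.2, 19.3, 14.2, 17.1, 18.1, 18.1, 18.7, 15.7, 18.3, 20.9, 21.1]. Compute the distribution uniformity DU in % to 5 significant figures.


Approach: apply the low-quarter distribution uniformity, DU = (mean of lowest quarter of readings / overall mean)*100.
sorted lowest 3 of 12: [14.2, 15.7, 17.1] -> mean = 15.66667 mm
overall mean = 18.40833 mm
DU = (15.66667/18.40833)*100 = 85.106 %
Therefore the distribution uniformity DU = 85.106 %.


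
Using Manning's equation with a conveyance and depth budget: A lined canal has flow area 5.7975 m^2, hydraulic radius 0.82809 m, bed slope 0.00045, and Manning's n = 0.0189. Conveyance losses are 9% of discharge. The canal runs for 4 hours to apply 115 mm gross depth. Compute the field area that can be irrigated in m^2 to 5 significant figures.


Approach: apply Manning's equation with a conveyance and depth budget, Q = (1/n)*A*R^(2/3)*S^(1/2); Q_field = Q*(1-loss); Area = Q_field*t/(d/1000).
Step 1 — canal discharge (Manning's equation):
  Q = (1/0.0189) * 5.7975 * 0.82809^(2/3) * 0.00045^(1/2) = 5.738128 m^3/s
Step 2 — delivered flow: Q_field = 5.738128*(1 - 9/100) = 5.221697 m^3/s
Step 3 — volume delivered: V = 5.221697 * 4*3600 = 75192.43 m^3
Step 4 — area served: A = V / (depth/1000) = 75192.43 / 0.115 = 653850 m^2
Therefore the field area that can be irrigated = 653850 m^2.


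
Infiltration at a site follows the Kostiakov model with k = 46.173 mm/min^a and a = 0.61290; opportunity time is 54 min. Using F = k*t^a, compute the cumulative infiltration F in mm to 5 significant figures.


F = 46.173 * 54^0.61290 = 532.32 mm
Therefore the cumulative infiltration F = 532.32 mm.


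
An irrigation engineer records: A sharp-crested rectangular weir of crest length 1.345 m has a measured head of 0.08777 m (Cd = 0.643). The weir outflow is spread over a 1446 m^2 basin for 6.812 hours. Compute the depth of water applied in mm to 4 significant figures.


Approach: apply the rectangular weir equation with a volume-to-depth conversion, Q = (2/3)*Cd*L*sqrt(2g)*H^1.5; d = Q*t/A * 1000.
Step 1 — weir discharge:
  Q = (2/3)*0.643*1.345*sqrt(2*9.81)*0.08777^1.5 = 0.0664065 m^3/s
Step 2 — volume: V = 0.0664065 * 6.812*3600 = 1628.50 m^3
Step 3 — depth: d = V/A * 1000 = 1628.50/1446 * 1000 = 1126 mm
Therefore the depth of water applied = 1126 mm.


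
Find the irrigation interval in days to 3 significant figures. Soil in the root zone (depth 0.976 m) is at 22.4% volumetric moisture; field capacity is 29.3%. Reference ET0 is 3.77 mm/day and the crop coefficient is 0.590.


Approach: apply soil-water budget scheduling, SMD = (FC-theta)/100*depth*1000; ETc = ET0*Kc; interval = SMD/ETc.
Step 1 — soil moisture deficit:
  SMD = (29.3 - 22.4)/100 * 0.976 * 1000 = 67.344 mm
Step 2 — daily crop ET (ETc = ET0*Kc):
  ETc = 3.77 * 0.590 = 2.2243 mm/day
Step 3 — irrigation interval (SMD/ETc):
  interval = 67.344 / 2.2243 = 30.3 days
Therefore the irrigation interval = 30.3 days.


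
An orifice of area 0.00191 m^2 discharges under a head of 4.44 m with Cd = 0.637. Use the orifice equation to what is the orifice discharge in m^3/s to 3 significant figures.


Approach: apply the orifice equation, Q = Cd*A*sqrt(2*g*h).
Q = 0.637 * 0.00191 * sqrt(2*9.81*4.44) = 0.0114 m^3/s
Therefore the orifice discharge = 0.0114 m^3/s.


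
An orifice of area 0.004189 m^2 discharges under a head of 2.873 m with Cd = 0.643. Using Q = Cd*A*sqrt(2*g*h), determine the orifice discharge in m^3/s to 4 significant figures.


Q = 0.643 * 0.004189 * sqrt(2*9.81*2.873) = 0.02022 m^3/s
Therefore the orifice discharge = 0.02022 m^3/s.


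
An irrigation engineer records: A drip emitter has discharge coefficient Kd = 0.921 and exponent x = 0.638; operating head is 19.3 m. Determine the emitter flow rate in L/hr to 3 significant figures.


Approach: apply the emitter characteristic equation, q = Kd * h^x.
q = 0.921 * 19.3^0.638 = 6.09 L/hr
Therefore the emitter flow rate = 6.09 L/hr.


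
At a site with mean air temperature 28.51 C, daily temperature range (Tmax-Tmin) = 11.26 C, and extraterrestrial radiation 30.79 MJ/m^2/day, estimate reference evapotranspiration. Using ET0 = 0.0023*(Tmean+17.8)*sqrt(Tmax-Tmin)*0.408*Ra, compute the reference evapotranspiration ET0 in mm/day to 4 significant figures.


ET0 = 0.0023*(28.51+17.8)*sqrt(11.26)*0.408*30.79 = 4.490 mm/day
Therefore the reference evapotranspiration ET0 = 4.490 mm/day.


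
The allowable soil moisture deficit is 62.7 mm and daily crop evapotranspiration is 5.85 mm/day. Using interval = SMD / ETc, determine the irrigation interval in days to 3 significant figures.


interval = 62.7 / 5.85 = 10.7 days
Therefore the irrigation interval = 10.7 days.


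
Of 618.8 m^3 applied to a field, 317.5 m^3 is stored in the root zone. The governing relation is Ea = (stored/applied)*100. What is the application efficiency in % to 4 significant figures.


Ea = (317.5/618.8)*100 = 51.31 %
Therefore the application efficiency = 51.31 %.


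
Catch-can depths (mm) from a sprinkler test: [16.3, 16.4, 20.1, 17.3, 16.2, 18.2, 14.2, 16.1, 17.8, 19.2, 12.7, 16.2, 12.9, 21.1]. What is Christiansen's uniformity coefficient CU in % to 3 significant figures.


Approach: apply Christiansen's uniformity coefficient, CU = (1 - mean_abs_deviation/mean)*100.
mean = 16.764 mm
mean |d_i - mean| = 1.8735 mm
CU = (1 - 1.8735/16.764)*100 = 88.8 %
Therefore Christiansen's uniformity coefficient CU = 88.8 %.


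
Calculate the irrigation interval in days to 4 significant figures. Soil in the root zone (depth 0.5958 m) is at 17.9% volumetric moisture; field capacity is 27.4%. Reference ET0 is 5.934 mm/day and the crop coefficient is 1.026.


Approach: apply soil-water budget scheduling, SMD = (FC-theta)/100*depth*1000; ETc = ET0*Kc; interval = SMD/ETc.
Step 1 — soil moisture deficit:
  SMD = (27.4 - 17.9)/100 * 0.5958 * 1000 = 56.6010 mm
Step 2 — daily crop ET (ETc = ET0*Kc):
  ETc = 5.934 * 1.026 = 6.08828 mm/day
Step 3 — irrigation interval (SMD/ETc):
  interval = 56.6010 / 6.08828 = 9.297 days
Therefore the irrigation interval = 9.297 days.


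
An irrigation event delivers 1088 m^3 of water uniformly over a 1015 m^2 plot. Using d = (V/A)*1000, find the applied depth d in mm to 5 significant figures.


d = (1088 / 1015) * 1000 = 1071.9 mm
Therefore the applied depth d = 1071.9 mm.


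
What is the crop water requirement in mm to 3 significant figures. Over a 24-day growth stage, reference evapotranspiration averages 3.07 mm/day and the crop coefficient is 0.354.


Approach: apply the crop water requirement relation, CWR = ET0 * Kc * days.
CWR = 3.07 * 0.354 * 24 = 26.1 mm
Therefore the crop water requirement = 26.1 mm.


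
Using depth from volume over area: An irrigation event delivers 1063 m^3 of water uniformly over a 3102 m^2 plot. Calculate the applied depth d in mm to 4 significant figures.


Approach: apply depth from volume over area, d = (V/A)*1000.
d = (1063 / 3102) * 1000 = 342.7 mm
Therefore the applied depth d = 342.7 mm.


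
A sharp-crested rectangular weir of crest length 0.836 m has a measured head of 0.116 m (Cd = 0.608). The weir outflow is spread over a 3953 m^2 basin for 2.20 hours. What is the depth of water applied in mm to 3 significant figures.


Approach: apply the rectangular weir equation with a volume-to-depth conversion, Q = (2/3)*Cd*L*sqrt(2g)*H^1.5; d = Q*t/A * 1000.
Step 1 — weir discharge:
  Q = (2/3)*0.608*0.836*sqrt(2*9.81)*0.116^1.5 = 0.059300 m^3/s
Step 2 — volume: V = 0.059300 * 2.20*3600 = 469.66 m^3
Step 3 — depth: d = V/A * 1000 = 469.66/3953 * 1000 = 119 mm
Therefore the depth of water applied = 119 mm.


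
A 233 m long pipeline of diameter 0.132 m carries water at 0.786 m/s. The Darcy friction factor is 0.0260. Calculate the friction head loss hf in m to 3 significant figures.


Approach: apply the Darcy-Weisbach equation, hf = f*(L/D)*(v^2/(2g)).
hf = 0.0260 * (233/0.132) * (0.786^2 / (2*9.81))
hf = 1.45 m
Therefore the friction head loss hf = 1.45 m.


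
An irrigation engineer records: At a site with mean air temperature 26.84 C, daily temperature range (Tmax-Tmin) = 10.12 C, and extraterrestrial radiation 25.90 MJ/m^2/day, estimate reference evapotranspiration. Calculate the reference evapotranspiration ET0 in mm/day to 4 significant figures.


Approach: apply the Hargreaves-Samani method, ET0 = 0.0023*(Tmean+17.8)*sqrt(Tmax-Tmin)*0.408*Ra.
ET0 = 0.0023*(26.84+17.8)*sqrt(10.12)*0.408*25.90 = 3.451 mm/day
Therefore the reference evapotranspiration ET0 = 3.451 mm/day.


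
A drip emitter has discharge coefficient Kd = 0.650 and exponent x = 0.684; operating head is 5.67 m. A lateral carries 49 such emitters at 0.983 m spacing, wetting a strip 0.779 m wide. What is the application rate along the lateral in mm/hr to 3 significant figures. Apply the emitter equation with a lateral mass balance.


Approach: apply the emitter equation with a lateral mass balance, q = Kd*h^x; Q = n*q; rate = Q/(n*spacing*width).
Step 1 — single emitter flow (q = Kd*h^x):
  q = 0.650 * 5.67^0.684 = 2.1299 L/hr
Step 2 — total lateral flow: Q = 49 * 2.1299 = 104.37 L/hr
Step 3 — wetted area: A = 49 * 0.983 * 0.779 = 37.522 m^2
Step 4 — application rate: Q/A = 104.37/37.522 = 2.78 mm/hr
Therefore the application rate along the lateral = 2.78 mm/hr.


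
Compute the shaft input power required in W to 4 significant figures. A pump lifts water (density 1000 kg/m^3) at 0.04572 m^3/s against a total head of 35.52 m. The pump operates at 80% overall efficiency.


Approach: apply hydraulic power then efficiency conversion, P = rho*g*Q*H; P_in = P/eta.
Step 1 — hydraulic power (P = rho*g*Q*H):
  P = 1000 * 9.81 * 0.04572 * 35.52 = 15931.2 W
Step 2 — input power: P_in = P/eta = 15931.2 / 0.8 = 19910 W
Therefore the shaft input power required = 19910 W.


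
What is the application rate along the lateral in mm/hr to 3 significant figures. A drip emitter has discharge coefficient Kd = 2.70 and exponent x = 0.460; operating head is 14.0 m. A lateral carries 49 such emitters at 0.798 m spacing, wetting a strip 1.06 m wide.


Approach: apply the emitter equation with a lateral mass balance, q = Kd*h^x; Q = n*q; rate = Q/(n*spacing*width).
Step 1 — single emitter flow (q = Kd*h^x):
  q = 2.70 * 14.0^0.460 = 9.0904 L/hr
Step 2 — total lateral flow: Q = 49 * 9.0904 = 445.43 L/hr
Step 3 — wetted area: A = 49 * 0.798 * 1.06 = 41.448 m^2
Step 4 — application rate: Q/A = 445.43/41.448 = 10.7 mm/hr
Therefore the application rate along the lateral = 10.7 mm/hr.


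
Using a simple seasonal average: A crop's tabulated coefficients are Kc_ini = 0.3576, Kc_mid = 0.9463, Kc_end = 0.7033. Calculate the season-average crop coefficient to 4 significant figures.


Approach: apply a simple seasonal average, Kc_avg = (Kc_ini + Kc_mid + Kc_end)/3.
Kc_avg = (0.3576 + 0.9463 + 0.7033)/3 = 0.6691
Therefore the season-average crop coefficient = 0.6691.


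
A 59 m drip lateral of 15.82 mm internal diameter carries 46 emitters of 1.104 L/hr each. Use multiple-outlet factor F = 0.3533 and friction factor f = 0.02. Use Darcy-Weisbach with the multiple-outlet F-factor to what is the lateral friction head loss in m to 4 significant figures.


Approach: apply Darcy-Weisbach with the multiple-outlet F-factor, Q = n*q/(3600*1000) m^3/s; v = Q/A; hf = F*f*(L/D)*(v^2/(2g)).
Q = 46*1.104/(3600*1000) = 1.41067e-05 m^3/s
A = pi*(15.82e-3/2)^2 = 1.96563e-04 m^2, so v = Q/A = 0.0717665 m/s
hf = 0.3533*0.02*(59/0.01582)*(0.0717665^2/(2*9.81)) = 0.006918 m
Therefore the lateral friction head loss = 0.006918 m.


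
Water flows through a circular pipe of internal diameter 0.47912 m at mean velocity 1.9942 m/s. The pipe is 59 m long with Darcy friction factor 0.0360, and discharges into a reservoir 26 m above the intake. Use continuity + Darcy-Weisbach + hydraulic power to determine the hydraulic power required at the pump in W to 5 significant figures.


Approach: apply continuity + Darcy-Weisbach + hydraulic power, Q = A*v; hf = f*(L/D)*(v^2/(2g)); H = static + hf; P = rho*g*Q*H.
Step 1 — flow rate (continuity, Q = A*v):
  A = pi*(0.47912/2)^2 = 0.1802928 m^2
  Q = 0.1802928 * 1.9942 = 0.3595400 m^3/s
Step 2 — friction head loss (Darcy-Weisbach):
  hf = 0.0360 * (59/0.47912) * (1.9942^2 / (2*9.81))
  hf = 0.8985632 m
Step 3 — total head: H = 26 + 0.8985632 = 26.89856 m
Step 4 — hydraulic power (P = rho*g*Q*H):
  P = 1000 * 9.81 * 0.3595400 * 26.89856 = 94874 W
Therefore the hydraulic power required at the pump = 94874 W.


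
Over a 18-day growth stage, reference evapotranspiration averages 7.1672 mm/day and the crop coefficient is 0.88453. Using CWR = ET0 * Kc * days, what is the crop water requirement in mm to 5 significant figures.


CWR = 7.1672 * 0.88453 * 18 = 114.11 mm
Therefore the crop water requirement = 114.11 mm.


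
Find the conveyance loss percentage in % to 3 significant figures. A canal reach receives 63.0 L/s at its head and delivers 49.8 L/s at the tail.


Approach: apply the conveyance loss ratio, loss% = ((Q_head - Q_tail)/Q_head)*100.
loss = ((63.0 - 49.8)/63.0)*100 = 21.0 %
Therefore the conveyance loss percentage = 21.0 %.


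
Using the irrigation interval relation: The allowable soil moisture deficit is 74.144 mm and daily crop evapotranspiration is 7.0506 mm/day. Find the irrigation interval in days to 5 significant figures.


Approach: apply the irrigation interval relation, interval = SMD / ETc.
interval = 74.144 / 7.0506 = 10.516 days
Therefore the irrigation interval = 10.516 days.


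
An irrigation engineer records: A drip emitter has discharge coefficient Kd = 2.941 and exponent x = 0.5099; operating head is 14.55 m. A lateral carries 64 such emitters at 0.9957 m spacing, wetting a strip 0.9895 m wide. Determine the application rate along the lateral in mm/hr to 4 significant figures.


Approach: apply the emitter equation with a lateral mass balance, q = Kd*h^x; Q = n*q; rate = Q/(n*spacing*width).
Step 1 — single emitter flow (q = Kd*h^x):
  q = 2.941 * 14.55^0.5099 = 11.5196 L/hr
Step 2 — total lateral flow: Q = 64 * 11.5196 = 737.257 L/hr
Step 3 — wetted area: A = 64 * 0.9957 * 0.9895 = 63.0557 m^2
Step 4 — application rate: Q/A = 737.257/63.0557 = 11.69 mm/hr
Therefore the application rate along the lateral = 11.69 mm/hr.


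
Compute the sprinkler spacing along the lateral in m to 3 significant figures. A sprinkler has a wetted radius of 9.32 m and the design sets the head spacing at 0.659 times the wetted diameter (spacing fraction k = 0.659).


Approach: apply the sprinkler spacing rule (spacing as a fraction of wetted diameter), S = k*(2*R).
S = 0.659 * (2 * 9.32) = 12.3 m
Therefore the sprinkler spacing along the lateral = 12.3 m.


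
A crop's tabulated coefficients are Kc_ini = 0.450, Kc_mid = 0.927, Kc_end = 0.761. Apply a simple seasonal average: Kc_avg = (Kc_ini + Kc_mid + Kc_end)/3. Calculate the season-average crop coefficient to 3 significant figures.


Kc_avg = (0.450 + 0.927 + 0.761)/3 = 0.713
Therefore the season-average crop coefficient = 0.713.


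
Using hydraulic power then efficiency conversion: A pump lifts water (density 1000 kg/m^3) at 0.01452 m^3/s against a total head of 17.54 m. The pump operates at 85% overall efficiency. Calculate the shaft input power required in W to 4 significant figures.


Approach: apply hydraulic power then efficiency conversion, P = rho*g*Q*H; P_in = P/eta.
Step 1 — hydraulic power (P = rho*g*Q*H):
  P = 1000 * 9.81 * 0.01452 * 17.54 = 2498.42 W
Step 2 — input power: P_in = P/eta = 2498.42 / 0.85 = 2939 W
Therefore the shaft input power required = 2939 W.


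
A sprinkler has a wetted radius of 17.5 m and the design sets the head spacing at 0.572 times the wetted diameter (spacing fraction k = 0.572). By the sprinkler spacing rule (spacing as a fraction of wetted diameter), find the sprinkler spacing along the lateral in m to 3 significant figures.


Approach: apply the sprinkler spacing rule (spacing as a fraction of wetted diameter), S = k*(2*R).
S = 0.572 * (2 * 17.5) = 20.0 m
Therefore the sprinkler spacing along the lateral = 20.0 m.


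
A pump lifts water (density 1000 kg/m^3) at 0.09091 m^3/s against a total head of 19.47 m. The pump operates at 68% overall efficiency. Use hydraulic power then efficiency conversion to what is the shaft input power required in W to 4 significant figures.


Approach: apply hydraulic power then efficiency conversion, P = rho*g*Q*H; P_in = P/eta.
Step 1 — hydraulic power (P = rho*g*Q*H):
  P = 1000 * 9.81 * 0.09091 * 19.47 = 17363.9 W
Step 2 — input power: P_in = P/eta = 17363.9 / 0.68 = 25540 W
Therefore the shaft input power required = 25540 W.


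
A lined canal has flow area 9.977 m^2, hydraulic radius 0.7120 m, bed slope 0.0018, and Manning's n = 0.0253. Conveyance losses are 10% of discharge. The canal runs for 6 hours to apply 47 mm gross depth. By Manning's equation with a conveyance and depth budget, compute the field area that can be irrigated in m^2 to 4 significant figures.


Approach: apply Manning's equation with a conveyance and depth budget, Q = (1/n)*A*R^(2/3)*S^(1/2); Q_field = Q*(1-loss); Area = Q_field*t/(d/1000).
Step 1 — canal discharge (Manning's equation):
  Q = (1/0.0253) * 9.977 * 0.7120^(2/3) * 0.0018^(1/2) = 13.3404 m^3/s
Step 2 — delivered flow: Q_field = 13.3404*(1 - 10/100) = 12.0064 m^3/s
Step 3 — volume delivered: V = 12.0064 * 6*3600 = 259337 m^3
Step 4 — area served: A = V / (depth/1000) = 259337 / 0.047 = 5518000 m^2
Therefore the field area that can be irrigated = 5518000 m^2.


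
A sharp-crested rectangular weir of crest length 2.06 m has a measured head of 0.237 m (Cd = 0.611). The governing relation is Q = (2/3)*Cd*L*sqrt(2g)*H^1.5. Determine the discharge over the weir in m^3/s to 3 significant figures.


Q = (2/3)*0.611*2.06*sqrt(2*9.81)*0.237^1.5 = 0.429 m^3/s
Therefore the discharge over the weir = 0.429 m^3/s.


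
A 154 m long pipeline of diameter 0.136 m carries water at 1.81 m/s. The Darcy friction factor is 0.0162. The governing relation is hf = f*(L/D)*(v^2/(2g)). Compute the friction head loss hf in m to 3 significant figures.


hf = 0.0162 * (154/0.136) * (1.81^2 / (2*9.81))
hf = 3.06 m
Therefore the friction head loss hf = 3.06 m.


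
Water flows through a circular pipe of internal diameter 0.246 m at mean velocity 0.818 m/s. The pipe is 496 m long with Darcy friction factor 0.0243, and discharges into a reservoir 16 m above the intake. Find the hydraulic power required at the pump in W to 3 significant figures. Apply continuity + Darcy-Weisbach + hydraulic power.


Approach: apply continuity + Darcy-Weisbach + hydraulic power, Q = A*v; hf = f*(L/D)*(v^2/(2g)); H = static + hf; P = rho*g*Q*H.
Step 1 — flow rate (continuity, Q = A*v):
  A = pi*(0.246/2)^2 = 0.047529 m^2
  Q = 0.047529 * 0.818 = 0.038879 m^3/s
Step 2 — friction head loss (Darcy-Weisbach):
  hf = 0.0243 * (496/0.246) * (0.818^2 / (2*9.81))
  hf = 1.6709 m
Step 3 — total head: H = 16 + 1.6709 = 17.671 m
Step 4 — hydraulic power (P = rho*g*Q*H):
  P = 1000 * 9.81 * 0.038879 * 17.671 = 6740 W
Therefore the hydraulic power required at the pump = 6740 W.


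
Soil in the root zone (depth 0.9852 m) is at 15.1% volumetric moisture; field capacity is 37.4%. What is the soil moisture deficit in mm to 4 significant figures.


Approach: apply the soil moisture deficit relation, SMD = (FC - theta)/100 * depth * 1000.
SMD = (37.4 - 15.1)/100 * 0.9852 * 1000 = 219.7 mm
Therefore the soil moisture deficit = 219.7 mm.


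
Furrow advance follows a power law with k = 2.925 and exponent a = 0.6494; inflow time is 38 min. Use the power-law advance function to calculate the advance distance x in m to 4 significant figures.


Approach: apply the power-law advance function, x = k*t^a.
x = 2.925 * 38^0.6494 = 31.05 m
Therefore the advance distance x = 31.05 m.


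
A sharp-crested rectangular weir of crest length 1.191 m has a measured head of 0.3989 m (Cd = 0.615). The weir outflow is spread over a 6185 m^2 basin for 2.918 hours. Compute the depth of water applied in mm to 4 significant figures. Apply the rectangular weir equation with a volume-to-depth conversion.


Approach: apply the rectangular weir equation with a volume-to-depth conversion, Q = (2/3)*Cd*L*sqrt(2g)*H^1.5; d = Q*t/A * 1000.
Step 1 — weir discharge:
  Q = (2/3)*0.615*1.191*sqrt(2*9.81)*0.3989^1.5 = 0.544931 m^3/s
Step 2 — volume: V = 0.544931 * 2.918*3600 = 5724.39 m^3
Step 3 — depth: d = V/A * 1000 = 5724.39/6185 * 1000 = 925.5 mm
Therefore the depth of water applied = 925.5 mm.


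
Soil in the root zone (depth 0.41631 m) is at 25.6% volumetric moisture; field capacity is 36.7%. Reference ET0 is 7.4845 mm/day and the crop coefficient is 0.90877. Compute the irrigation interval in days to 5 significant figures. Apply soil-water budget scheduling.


Approach: apply soil-water budget scheduling, SMD = (FC-theta)/100*depth*1000; ETc = ET0*Kc; interval = SMD/ETc.
Step 1 — soil moisture deficit:
  SMD = (36.7 - 25.6)/100 * 0.41631 * 1000 = 46.21041 mm
Step 2 — daily crop ET (ETc = ET0*Kc):
  ETc = 7.4845 * 0.90877 = 6.801689 mm/day
Step 3 — irrigation interval (SMD/ETc):
  interval = 46.21041 / 6.801689 = 6.7940 days
Therefore the irrigation interval = 6.7940 days.


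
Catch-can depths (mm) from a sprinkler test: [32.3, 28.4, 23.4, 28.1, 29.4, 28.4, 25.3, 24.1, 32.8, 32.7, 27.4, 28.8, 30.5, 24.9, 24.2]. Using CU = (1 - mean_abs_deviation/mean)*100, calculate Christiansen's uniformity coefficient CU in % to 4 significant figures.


mean = 28.0467 mm
mean |d_i - mean| = 2.53067 mm
CU = (1 - 2.53067/28.0467)*100 = 90.98 %
Therefore Christiansen's uniformity coefficient CU = 90.98 %.


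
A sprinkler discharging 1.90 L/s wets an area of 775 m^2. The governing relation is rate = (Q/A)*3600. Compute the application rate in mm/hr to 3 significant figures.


rate = (1.90 / 775) * 3600 = 8.83 mm/hr
Therefore the application rate = 8.83 mm/hr.


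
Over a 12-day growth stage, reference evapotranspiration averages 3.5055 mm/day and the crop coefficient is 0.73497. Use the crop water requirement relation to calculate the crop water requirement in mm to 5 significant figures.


Approach: apply the crop water requirement relation, CWR = ET0 * Kc * days.
CWR = 3.5055 * 0.73497 * 12 = 30.917 mm
Therefore the crop water requirement = 30.917 mm.


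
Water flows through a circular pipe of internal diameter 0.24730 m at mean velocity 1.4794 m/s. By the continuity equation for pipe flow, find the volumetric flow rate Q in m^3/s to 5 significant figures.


Approach: apply the continuity equation for pipe flow, Q = A * v with A = pi*(D/2)^2.
A = pi*(0.24730/2)^2 = 0.04803282 m^2
Q = 0.04803282 * 1.4794 = 0.071060 m^3/s
Therefore the volumetric flow rate Q = 0.071060 m^3/s.


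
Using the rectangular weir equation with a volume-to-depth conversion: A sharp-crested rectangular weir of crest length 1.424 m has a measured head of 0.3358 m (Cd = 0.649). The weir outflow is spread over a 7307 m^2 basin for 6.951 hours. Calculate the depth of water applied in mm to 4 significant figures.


Approach: apply the rectangular weir equation with a volume-to-depth conversion, Q = (2/3)*Cd*L*sqrt(2g)*H^1.5; d = Q*t/A * 1000.
Step 1 — weir discharge:
  Q = (2/3)*0.649*1.424*sqrt(2*9.81)*0.3358^1.5 = 0.531048 m^3/s
Step 2 — volume: V = 0.531048 * 6.951*3600 = 13288.7 m^3
Step 3 — depth: d = V/A * 1000 = 13288.7/7307 * 1000 = 1819 mm
Therefore the depth of water applied = 1819 mm.


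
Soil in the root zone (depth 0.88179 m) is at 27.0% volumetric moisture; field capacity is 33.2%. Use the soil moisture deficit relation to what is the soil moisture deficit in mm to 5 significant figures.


Approach: apply the soil moisture deficit relation, SMD = (FC - theta)/100 * depth * 1000.
SMD = (33.2 - 27.0)/100 * 0.88179 * 1000 = 54.671 mm
Therefore the soil moisture deficit = 54.671 mm.


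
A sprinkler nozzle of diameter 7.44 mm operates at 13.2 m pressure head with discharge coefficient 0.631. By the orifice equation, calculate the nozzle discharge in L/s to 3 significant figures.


Approach: apply the orifice equation, Q = Cd*A*sqrt(2*g*h), A = pi*(d/2)^2.
A = pi*(7.44e-3/2)^2 = 4.3475e-05 m^2
Q = 0.631 * 4.3475e-05 * sqrt(2*9.81*13.2) * 1000 = 0.441 L/s
Therefore the nozzle discharge = 0.441 L/s.


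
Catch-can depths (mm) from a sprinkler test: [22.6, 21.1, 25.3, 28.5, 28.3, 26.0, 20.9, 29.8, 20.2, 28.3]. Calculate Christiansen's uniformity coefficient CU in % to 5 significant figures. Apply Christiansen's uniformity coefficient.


Approach: apply Christiansen's uniformity coefficient, CU = (1 - mean_abs_deviation/mean)*100.
mean = 25.10000 mm
mean |d_i - mean| = 3.120000 mm
CU = (1 - 3.120000/25.10000)*100 = 87.570 %
Therefore Christiansen's uniformity coefficient CU = 87.570 %.


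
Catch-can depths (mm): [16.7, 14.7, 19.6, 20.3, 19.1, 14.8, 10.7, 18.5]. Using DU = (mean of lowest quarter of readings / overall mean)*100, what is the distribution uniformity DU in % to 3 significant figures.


sorted lowest 2 of 8: [10.7, 14.7] -> mean = 12.700 mm
overall mean = 16.800 mm
DU = (12.700/16.800)*100 = 75.6 %
Therefore the distribution uniformity DU = 75.6 %.


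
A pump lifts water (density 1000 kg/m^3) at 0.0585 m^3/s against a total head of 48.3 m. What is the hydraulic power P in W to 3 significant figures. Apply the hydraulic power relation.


Approach: apply the hydraulic power relation, P = rho*g*Q*H.
P = 1000 * 9.81 * 0.0585 * 48.3 = 27700 W
Therefore the hydraulic power P = 27700 W.


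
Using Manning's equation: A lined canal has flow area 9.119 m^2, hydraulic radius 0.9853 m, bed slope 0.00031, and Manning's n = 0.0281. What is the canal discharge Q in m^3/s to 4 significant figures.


Approach: apply Manning's equation, Q = (1/n)*A*R^(2/3)*S^(1/2).
Q = (1/0.0281) * 9.119 * 0.9853^(2/3) * 0.00031^(1/2) = 5.658 m^3/s
Therefore the canal discharge Q = 5.658 m^3/s.


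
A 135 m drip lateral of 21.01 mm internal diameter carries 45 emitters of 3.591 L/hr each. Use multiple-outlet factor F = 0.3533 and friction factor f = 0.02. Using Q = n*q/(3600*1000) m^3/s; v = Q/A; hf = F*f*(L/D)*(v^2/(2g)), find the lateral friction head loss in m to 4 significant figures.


Q = 45*3.591/(3600*1000) = 4.48875e-05 m^3/s
A = pi*(21.01e-3/2)^2 = 3.46691e-04 m^2, so v = Q/A = 0.129474 m/s
hf = 0.3533*0.02*(135/0.02101)*(0.129474^2/(2*9.81)) = 0.03879 m
Therefore the lateral friction head loss = 0.03879 m.


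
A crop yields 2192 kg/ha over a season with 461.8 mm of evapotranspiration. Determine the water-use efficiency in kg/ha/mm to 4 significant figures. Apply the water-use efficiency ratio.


Approach: apply the water-use efficiency ratio, WUE = yield/ET.
WUE = 2192 / 461.8 = 4.747 kg/ha/mm
Therefore the water-use efficiency = 4.747 kg/ha/mm.


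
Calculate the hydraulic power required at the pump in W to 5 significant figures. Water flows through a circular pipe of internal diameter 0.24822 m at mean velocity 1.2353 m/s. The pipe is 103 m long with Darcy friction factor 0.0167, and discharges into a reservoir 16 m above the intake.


Approach: apply continuity + Darcy-Weisbach + hydraulic power, Q = A*v; hf = f*(L/D)*(v^2/(2g)); H = static + hf; P = rho*g*Q*H.
Step 1 — flow rate (continuity, Q = A*v):
  A = pi*(0.24822/2)^2 = 0.04839087 m^2
  Q = 0.04839087 * 1.2353 = 0.05977724 m^3/s
Step 2 — friction head loss (Darcy-Weisbach):
  hf = 0.0167 * (103/0.24822) * (1.2353^2 / (2*9.81))
  hf = 0.5389678 m
Step 3 — total head: H = 16 + 0.5389678 = 16.53897 m
Step 4 — hydraulic power (P = rho*g*Q*H):
  P = 1000 * 9.81 * 0.05977724 * 16.53897 = 9698.7 W
Therefore the hydraulic power required at the pump = 9698.7 W.


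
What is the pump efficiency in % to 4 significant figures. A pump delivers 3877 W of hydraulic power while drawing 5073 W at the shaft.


Approach: apply the efficiency ratio, eta = (P_out/P_in)*100.
eta = (3877 / 5073) * 100 = 76.42 %
Therefore the pump efficiency = 76.42 %.


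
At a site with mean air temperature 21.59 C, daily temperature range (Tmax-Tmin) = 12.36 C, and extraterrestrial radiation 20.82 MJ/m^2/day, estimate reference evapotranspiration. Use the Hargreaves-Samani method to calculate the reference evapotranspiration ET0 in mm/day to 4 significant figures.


Approach: apply the Hargreaves-Samani method, ET0 = 0.0023*(Tmean+17.8)*sqrt(Tmax-Tmin)*0.408*Ra.
ET0 = 0.0023*(21.59+17.8)*sqrt(12.36)*0.408*20.82 = 2.706 mm/day
Therefore the reference evapotranspiration ET0 = 2.706 mm/day.


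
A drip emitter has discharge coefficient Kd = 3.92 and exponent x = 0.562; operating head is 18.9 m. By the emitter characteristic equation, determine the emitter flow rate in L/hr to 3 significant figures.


Approach: apply the emitter characteristic equation, q = Kd * h^x.
q = 3.92 * 18.9^0.562 = 20.4 L/hr
Therefore the emitter flow rate = 20.4 L/hr.


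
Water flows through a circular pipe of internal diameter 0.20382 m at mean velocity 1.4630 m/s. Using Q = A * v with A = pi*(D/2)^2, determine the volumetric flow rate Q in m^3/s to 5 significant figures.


A = pi*(0.20382/2)^2 = 0.03262748 m^2
Q = 0.03262748 * 1.4630 = 0.047734 m^3/s
Therefore the volumetric flow rate Q = 0.047734 m^3/s.


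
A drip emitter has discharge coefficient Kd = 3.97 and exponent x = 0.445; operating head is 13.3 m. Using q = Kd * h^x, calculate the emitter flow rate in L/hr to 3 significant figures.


q = 3.97 * 13.3^0.445 = 12.6 L/hr
Therefore the emitter flow rate = 12.6 L/hr.


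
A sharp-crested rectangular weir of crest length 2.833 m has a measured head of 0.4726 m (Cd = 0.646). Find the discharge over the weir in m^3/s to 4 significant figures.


Approach: apply the rectangular weir equation, Q = (2/3)*Cd*L*sqrt(2g)*H^1.5.
Q = (2/3)*0.646*2.833*sqrt(2*9.81)*0.4726^1.5 = 1.756 m^3/s
Therefore the discharge over the weir = 1.756 m^3/s.


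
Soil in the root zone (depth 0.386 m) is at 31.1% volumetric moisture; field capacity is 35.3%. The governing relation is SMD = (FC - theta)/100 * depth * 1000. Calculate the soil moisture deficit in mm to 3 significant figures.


SMD = (35.3 - 31.1)/100 * 0.386 * 1000 = 16.2 mm
Therefore the soil moisture deficit = 16.2 mm.


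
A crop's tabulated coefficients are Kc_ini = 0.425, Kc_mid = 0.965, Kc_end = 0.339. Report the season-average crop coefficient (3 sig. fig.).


Approach: apply a simple seasonal average, Kc_avg = (Kc_ini + Kc_mid + Kc_end)/3.
Kc_avg = (0.425 + 0.965 + 0.339)/3 = 0.576
Therefore the season-average crop coefficient = 0.576.
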